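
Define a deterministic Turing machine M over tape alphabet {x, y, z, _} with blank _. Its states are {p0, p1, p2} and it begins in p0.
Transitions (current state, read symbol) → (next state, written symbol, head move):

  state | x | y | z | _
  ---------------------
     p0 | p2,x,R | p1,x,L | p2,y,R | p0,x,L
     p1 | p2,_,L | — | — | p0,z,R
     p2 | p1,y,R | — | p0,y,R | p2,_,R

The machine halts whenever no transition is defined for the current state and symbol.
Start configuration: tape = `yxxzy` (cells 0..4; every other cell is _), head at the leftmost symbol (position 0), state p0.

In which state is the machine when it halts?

p2

state=p0 head=0 tape=_[y]xxzy   (p0,y)→(p1,x,L)
state=p1 head=-1 tape=[_]xxxzy   (p1,_)→(p0,z,R)
state=p0 head=0 tape=z[x]xxzy   (p0,x)→(p2,x,R)
state=p2 head=1 tape=zx[x]xzy   (p2,x)→(p1,y,R)
state=p1 head=2 tape=zxy[x]zy   (p1,x)→(p2,_,L)
state=p2 head=1 tape=zx[y]_zy
No transition is defined for (p2, y); M halts in state p2.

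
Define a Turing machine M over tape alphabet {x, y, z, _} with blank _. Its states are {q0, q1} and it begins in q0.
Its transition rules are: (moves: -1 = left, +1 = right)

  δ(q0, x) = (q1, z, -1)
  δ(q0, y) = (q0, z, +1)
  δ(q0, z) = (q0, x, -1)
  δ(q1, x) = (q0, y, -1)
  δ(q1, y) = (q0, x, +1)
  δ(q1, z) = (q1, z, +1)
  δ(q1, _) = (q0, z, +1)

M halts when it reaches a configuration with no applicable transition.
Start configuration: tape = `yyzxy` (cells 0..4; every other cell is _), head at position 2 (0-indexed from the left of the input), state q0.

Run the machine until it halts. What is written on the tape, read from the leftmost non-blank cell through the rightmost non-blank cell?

xxyyy

state=q0 head=2 tape=_yy[z]xy   (q0,z)→(q0,x,-1)
state=q0 head=1 tape=_y[y]xxy   (q0,y)→(q0,z,+1)
state=q0 head=2 tape=_yz[x]xy   (q0,x)→(q1,z,-1)
state=q1 head=1 tape=_y[z]zxy   (q1,z)→(q1,z,+1)
state=q1 head=2 tape=_yz[z]xy   (q1,z)→(q1,z,+1)
state=q1 head=3 tape=_yzz[x]y   (q1,x)→(q0,y,-1)
state=q0 head=2 tape=_yz[z]yy   (q0,z)→(q0,x,-1)
state=q0 head=1 tape=_y[z]xyy   (q0,z)→(q0,x,-1)
state=q0 head=0 tape=_[y]xxyy   (q0,y)→(q0,z,+1)
state=q0 head=1 tape=_z[x]xyy   (q0,x)→(q1,z,-1)
state=q1 head=0 tape=_[z]zxyy   (q1,z)→(q1,z,+1)
state=q1 head=1 tape=_z[z]xyy   (q1,z)→(q1,z,+1)
state=q1 head=2 tape=_zz[x]yy   (q1,x)→(q0,y,-1)
state=q0 head=1 tape=_z[z]yyy   (q0,z)→(q0,x,-1)
state=q0 head=0 tape=_[z]xyyy   (q0,z)→(q0,x,-1)
state=q0 head=-1 tape=[_]xxyyy
The non-blank tape span at halt is xxyyy.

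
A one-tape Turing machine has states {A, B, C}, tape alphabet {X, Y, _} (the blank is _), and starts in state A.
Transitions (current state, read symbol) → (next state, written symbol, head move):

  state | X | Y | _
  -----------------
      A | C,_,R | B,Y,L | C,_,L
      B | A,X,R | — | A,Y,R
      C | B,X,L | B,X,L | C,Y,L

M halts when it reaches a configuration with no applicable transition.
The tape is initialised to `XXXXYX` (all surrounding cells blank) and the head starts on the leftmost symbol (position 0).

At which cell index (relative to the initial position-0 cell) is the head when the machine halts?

state=A head=0 tape=[X]XXXYX_   (A,X)→(C,_,R)
state=C head=1 tape=_[X]XXYX_   (C,X)→(B,X,L)
state=B head=0 tape=[_]XXXYX_   (B,_)→(A,Y,R)
state=A head=1 tape=Y[X]XXYX_   (A,X)→(C,_,R)
state=C head=2 tape=Y_[X]XYX_   (C,X)→(B,X,L)
state=B head=1 tape=Y[_]XXYX_   (B,_)→(A,Y,R)
state=A head=2 tape=YY[X]XYX_   (A,X)→(C,_,R)
state=C head=3 tape=YY_[X]YX_   (C,X)→(B,X,L)
state=B head=2 tape=YY[_]XYX_   (B,_)→(A,Y,R)
state=A head=3 tape=YYY[X]YX_   (A,X)→(C,_,R)
state=C head=4 tape=YYY_[Y]X_   (C,Y)→(B,X,L)
state=B head=3 tape=YYY[_]XX_   (B,_)→(A,Y,R)
state=A head=4 tape=YYYY[X]X_   (A,X)→(C,_,R)
state=C head=5 tape=YYYY_[X]_   (C,X)→(B,X,L)
state=B head=4 tape=YYYY[_]X_   (B,_)→(A,Y,R)
state=A head=5 tape=YYYYY[X]_   (A,X)→(C,_,R)
state=C head=6 tape=YYYYY_[_]   (C,_)→(C,Y,L)
state=C head=5 tape=YYYYY[_]Y   (C,_)→(C,Y,L)
state=C head=4 tape=YYYY[Y]YY   (C,Y)→(B,X,L)
state=B head=3 tape=YYY[Y]XYY
At halt the head is at cell 3.

3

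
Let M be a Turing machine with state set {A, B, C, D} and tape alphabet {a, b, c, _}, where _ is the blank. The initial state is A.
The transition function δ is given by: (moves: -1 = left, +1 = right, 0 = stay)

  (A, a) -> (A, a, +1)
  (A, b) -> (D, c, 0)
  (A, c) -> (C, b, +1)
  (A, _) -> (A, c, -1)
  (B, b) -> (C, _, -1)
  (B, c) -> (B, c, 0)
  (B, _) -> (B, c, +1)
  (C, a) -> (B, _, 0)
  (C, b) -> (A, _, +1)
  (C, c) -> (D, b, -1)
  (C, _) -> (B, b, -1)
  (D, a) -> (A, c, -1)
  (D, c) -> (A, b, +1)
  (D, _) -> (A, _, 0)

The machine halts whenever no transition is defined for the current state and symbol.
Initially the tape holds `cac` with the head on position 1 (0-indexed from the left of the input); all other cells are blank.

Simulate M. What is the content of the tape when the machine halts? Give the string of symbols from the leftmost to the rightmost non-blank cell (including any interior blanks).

A | c[a]c__   read a → write a, move +1, go to A
A | ca[c]__   read c → write b, move +1, go to C
C | cab[_]_   read _ → write b, move -1, go to B
B | ca[b]b_   read b → write _, move -1, go to C
C | c[a]_b_   read a → write _, move 0, go to B
B | c[_]_b_   read _ → write c, move +1, go to B
B | cc[_]b_   read _ → write c, move +1, go to B
B | ccc[b]_   read b → write _, move -1, go to C
C | cc[c]__   read c → write b, move -1, go to D
D | c[c]b__   read c → write b, move +1, go to A
A | cb[b]__   read b → write c, move 0, go to D
D | cb[c]__   read c → write b, move +1, go to A
A | cbb[_]_   read _ → write c, move -1, go to A
A | cb[b]c_   read b → write c, move 0, go to D
D | cb[c]c_   read c → write b, move +1, go to A
A | cbb[c]_   read c → write b, move +1, go to C
C | cbbb[_]   read _ → write b, move -1, go to B
B | cbb[b]b   read b → write _, move -1, go to C
C | cb[b]_b   read b → write _, move +1, go to A
A | cb_[_]b   read _ → write c, move -1, go to A
A | cb[_]cb   read _ → write c, move -1, go to A
A | c[b]ccb   read b → write c, move 0, go to D
D | c[c]ccb   read c → write b, move +1, go to A
A | cb[c]cb   read c → write b, move +1, go to C
C | cbb[c]b   read c → write b, move -1, go to D
D | cb[b]bb
The non-blank tape span at halt is cbbbb.

cbbbb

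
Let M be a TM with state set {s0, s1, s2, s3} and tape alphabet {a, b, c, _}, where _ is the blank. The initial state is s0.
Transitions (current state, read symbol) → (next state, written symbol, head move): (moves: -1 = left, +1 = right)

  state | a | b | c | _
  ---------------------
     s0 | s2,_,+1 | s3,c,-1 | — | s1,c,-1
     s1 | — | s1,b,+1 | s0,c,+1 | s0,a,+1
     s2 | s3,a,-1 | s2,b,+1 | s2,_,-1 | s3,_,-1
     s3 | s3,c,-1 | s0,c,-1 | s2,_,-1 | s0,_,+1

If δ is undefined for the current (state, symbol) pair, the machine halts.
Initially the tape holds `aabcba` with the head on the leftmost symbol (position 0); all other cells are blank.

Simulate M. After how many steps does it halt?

11

state=s0 head=0 tape=[a]abcba   (s0,a)→(s2,_,+1)
state=s2 head=1 tape=_[a]bcba   (s2,a)→(s3,a,-1)
state=s3 head=0 tape=[_]abcba   (s3,_)→(s0,_,+1)
state=s0 head=1 tape=_[a]bcba   (s0,a)→(s2,_,+1)
state=s2 head=2 tape=__[b]cba   (s2,b)→(s2,b,+1)
state=s2 head=3 tape=__b[c]ba   (s2,c)→(s2,_,-1)
state=s2 head=2 tape=__[b]_ba   (s2,b)→(s2,b,+1)
state=s2 head=3 tape=__b[_]ba   (s2,_)→(s3,_,-1)
state=s3 head=2 tape=__[b]_ba   (s3,b)→(s0,c,-1)
state=s0 head=1 tape=_[_]c_ba   (s0,_)→(s1,c,-1)
state=s1 head=0 tape=[_]cc_ba   (s1,_)→(s0,a,+1)
state=s0 head=1 tape=a[c]c_ba
M halts after 11 transitions.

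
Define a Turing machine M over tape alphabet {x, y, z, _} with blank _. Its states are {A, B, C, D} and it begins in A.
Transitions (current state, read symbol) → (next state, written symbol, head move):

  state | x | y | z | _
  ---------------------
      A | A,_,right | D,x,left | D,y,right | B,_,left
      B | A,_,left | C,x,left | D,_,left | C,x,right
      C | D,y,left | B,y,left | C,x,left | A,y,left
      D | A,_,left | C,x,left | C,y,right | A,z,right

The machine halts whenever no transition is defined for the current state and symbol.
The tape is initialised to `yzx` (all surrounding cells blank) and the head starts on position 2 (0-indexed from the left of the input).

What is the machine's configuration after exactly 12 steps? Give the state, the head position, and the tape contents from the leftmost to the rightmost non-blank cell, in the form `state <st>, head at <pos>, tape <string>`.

state A, head at 4, tape yzz_y

state=A head=2 tape=yz[x]__   (A,x)→(A,_,right)
state=A head=3 tape=yz_[_]_   (A,_)→(B,_,left)
state=B head=2 tape=yz[_]__   (B,_)→(C,x,right)
state=C head=3 tape=yzx[_]_   (C,_)→(A,y,left)
state=A head=2 tape=yz[x]y_   (A,x)→(A,_,right)
state=A head=3 tape=yz_[y]_   (A,y)→(D,x,left)
state=D head=2 tape=yz[_]x_   (D,_)→(A,z,right)
state=A head=3 tape=yzz[x]_   (A,x)→(A,_,right)
state=A head=4 tape=yzz_[_]   (A,_)→(B,_,left)
state=B head=3 tape=yzz[_]_   (B,_)→(C,x,right)
state=C head=4 tape=yzzx[_]   (C,_)→(A,y,left)
state=A head=3 tape=yzz[x]y   (A,x)→(A,_,right)
state=A head=4 tape=yzz_[y]
After 12 steps: state A, head at 4, tape yzz_y.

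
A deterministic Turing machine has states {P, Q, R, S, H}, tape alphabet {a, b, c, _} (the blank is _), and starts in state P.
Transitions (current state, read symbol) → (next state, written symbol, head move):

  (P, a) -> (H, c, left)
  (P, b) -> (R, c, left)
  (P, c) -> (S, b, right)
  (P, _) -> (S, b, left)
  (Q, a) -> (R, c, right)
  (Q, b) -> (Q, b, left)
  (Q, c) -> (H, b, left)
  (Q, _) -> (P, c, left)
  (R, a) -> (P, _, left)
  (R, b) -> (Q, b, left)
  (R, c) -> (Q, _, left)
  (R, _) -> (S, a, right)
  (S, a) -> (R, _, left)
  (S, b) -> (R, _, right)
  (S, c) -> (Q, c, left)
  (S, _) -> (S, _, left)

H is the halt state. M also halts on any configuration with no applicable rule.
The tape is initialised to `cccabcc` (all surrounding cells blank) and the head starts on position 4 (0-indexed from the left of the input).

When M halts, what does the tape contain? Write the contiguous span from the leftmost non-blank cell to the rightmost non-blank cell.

state=P head=4 tape=ccca[b]cc   (P,b)→(R,c,left)
state=R head=3 tape=ccc[a]ccc   (R,a)→(P,_,left)
state=P head=2 tape=cc[c]_ccc   (P,c)→(S,b,right)
state=S head=3 tape=ccb[_]ccc   (S,_)→(S,_,left)
state=S head=2 tape=cc[b]_ccc   (S,b)→(R,_,right)
state=R head=3 tape=cc_[_]ccc   (R,_)→(S,a,right)
state=S head=4 tape=cc_a[c]cc   (S,c)→(Q,c,left)
state=Q head=3 tape=cc_[a]ccc   (Q,a)→(R,c,right)
state=R head=4 tape=cc_c[c]cc   (R,c)→(Q,_,left)
state=Q head=3 tape=cc_[c]_cc   (Q,c)→(H,b,left)
state=H head=2 tape=cc[_]b_cc
The non-blank tape span at halt is cc_b_cc.

cc_b_cc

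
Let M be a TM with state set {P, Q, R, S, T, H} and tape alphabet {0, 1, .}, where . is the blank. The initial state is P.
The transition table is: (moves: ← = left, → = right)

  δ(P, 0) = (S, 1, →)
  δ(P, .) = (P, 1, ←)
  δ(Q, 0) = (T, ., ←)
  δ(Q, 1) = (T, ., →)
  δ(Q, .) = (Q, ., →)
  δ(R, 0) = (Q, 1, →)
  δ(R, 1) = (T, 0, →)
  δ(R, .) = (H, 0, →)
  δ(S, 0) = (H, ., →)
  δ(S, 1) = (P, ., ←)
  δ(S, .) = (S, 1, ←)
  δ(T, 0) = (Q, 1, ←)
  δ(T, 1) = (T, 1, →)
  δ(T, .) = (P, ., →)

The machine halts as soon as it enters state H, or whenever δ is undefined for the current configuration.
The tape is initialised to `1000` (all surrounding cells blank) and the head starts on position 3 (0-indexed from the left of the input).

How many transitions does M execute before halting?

P | 100[0].   read 0 → write 1, move →, go to S
S | 1001[.]   read . → write 1, move ←, go to S
S | 100[1]1   read 1 → write ., move ←, go to P
P | 10[0].1   read 0 → write 1, move →, go to S
S | 101[.]1   read . → write 1, move ←, go to S
S | 10[1]11   read 1 → write ., move ←, go to P
P | 1[0].11   read 0 → write 1, move →, go to S
S | 11[.]11   read . → write 1, move ←, go to S
S | 1[1]111   read 1 → write ., move ←, go to P
P | [1].111
M halts after 9 transitions.

9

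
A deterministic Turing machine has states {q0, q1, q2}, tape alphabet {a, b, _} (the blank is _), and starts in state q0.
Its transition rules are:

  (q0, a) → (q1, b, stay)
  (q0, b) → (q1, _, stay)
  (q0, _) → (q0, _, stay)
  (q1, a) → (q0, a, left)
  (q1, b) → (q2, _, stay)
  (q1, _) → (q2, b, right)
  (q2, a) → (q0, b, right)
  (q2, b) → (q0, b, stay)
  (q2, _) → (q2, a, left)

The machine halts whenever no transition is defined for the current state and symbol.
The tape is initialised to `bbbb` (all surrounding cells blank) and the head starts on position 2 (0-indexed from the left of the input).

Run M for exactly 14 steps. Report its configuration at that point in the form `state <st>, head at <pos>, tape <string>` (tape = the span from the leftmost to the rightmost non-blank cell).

q0 | bb[b]b__   read b → write _, move stay, go to q1
q1 | bb[_]b__   read _ → write b, move right, go to q2
q2 | bbb[b]__   read b → write b, move stay, go to q0
q0 | bbb[b]__   read b → write _, move stay, go to q1
q1 | bbb[_]__   read _ → write b, move right, go to q2
q2 | bbbb[_]_   read _ → write a, move left, go to q2
q2 | bbb[b]a_   read b → write b, move stay, go to q0
q0 | bbb[b]a_   read b → write _, move stay, go to q1
q1 | bbb[_]a_   read _ → write b, move right, go to q2
q2 | bbbb[a]_   read a → write b, move right, go to q0
q0 | bbbbb[_]   read _ → write _, move stay, go to q0
q0 | bbbbb[_]   read _ → write _, move stay, go to q0
q0 | bbbbb[_]   read _ → write _, move stay, go to q0
q0 | bbbbb[_]   read _ → write _, move stay, go to q0
q0 | bbbbb[_]
After 14 steps: state q0, head at 5, tape bbbbb.

state q0, head at 5, tape bbbbb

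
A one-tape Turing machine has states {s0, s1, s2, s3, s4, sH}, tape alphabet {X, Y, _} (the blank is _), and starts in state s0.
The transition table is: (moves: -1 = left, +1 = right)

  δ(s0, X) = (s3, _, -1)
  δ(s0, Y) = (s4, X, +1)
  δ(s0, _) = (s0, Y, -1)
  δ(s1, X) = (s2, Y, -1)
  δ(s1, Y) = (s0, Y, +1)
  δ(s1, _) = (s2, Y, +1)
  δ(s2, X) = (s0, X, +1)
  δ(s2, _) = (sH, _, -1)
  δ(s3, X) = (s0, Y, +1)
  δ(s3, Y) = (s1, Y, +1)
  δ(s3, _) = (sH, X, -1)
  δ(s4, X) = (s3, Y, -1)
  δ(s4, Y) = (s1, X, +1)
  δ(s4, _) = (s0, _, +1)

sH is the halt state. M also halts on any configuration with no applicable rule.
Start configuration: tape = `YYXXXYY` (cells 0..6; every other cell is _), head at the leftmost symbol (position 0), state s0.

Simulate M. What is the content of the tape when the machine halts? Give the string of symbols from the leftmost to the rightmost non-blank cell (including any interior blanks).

XXYYXXXXY

s0 | [Y]YXXXYY___   read Y → write X, move +1, go to s4
s4 | X[Y]XXXYY___   read Y → write X, move +1, go to s1
s1 | XX[X]XXYY___   read X → write Y, move -1, go to s2
s2 | X[X]YXXYY___   read X → write X, move +1, go to s0
s0 | XX[Y]XXYY___   read Y → write X, move +1, go to s4
s4 | XXX[X]XYY___   read X → write Y, move -1, go to s3
s3 | XX[X]YXYY___   read X → write Y, move +1, go to s0
s0 | XXY[Y]XYY___   read Y → write X, move +1, go to s4
s4 | XXYX[X]YY___   read X → write Y, move -1, go to s3
s3 | XXY[X]YYY___   read X → write Y, move +1, go to s0
s0 | XXYY[Y]YY___   read Y → write X, move +1, go to s4
s4 | XXYYX[Y]Y___   read Y → write X, move +1, go to s1
s1 | XXYYXX[Y]___   read Y → write Y, move +1, go to s0
s0 | XXYYXXY[_]__   read _ → write Y, move -1, go to s0
s0 | XXYYXX[Y]Y__   read Y → write X, move +1, go to s4
s4 | XXYYXXX[Y]__   read Y → write X, move +1, go to s1
s1 | XXYYXXXX[_]_   read _ → write Y, move +1, go to s2
s2 | XXYYXXXXY[_]   read _ → write _, move -1, go to sH
sH | XXYYXXXX[Y]_
The non-blank tape span at halt is XXYYXXXXY.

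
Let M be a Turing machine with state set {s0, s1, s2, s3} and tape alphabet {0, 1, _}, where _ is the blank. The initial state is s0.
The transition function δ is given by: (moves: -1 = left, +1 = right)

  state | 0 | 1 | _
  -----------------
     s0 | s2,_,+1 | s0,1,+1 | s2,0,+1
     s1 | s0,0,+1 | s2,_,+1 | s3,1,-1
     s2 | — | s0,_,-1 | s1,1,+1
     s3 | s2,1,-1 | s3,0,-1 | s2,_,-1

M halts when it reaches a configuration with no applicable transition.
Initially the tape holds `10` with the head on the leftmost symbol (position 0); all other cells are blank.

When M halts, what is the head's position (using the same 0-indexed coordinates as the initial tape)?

state=s0 head=0 tape=__[1]0__   (s0,1)→(s0,1,+1)
state=s0 head=1 tape=__1[0]__   (s0,0)→(s2,_,+1)
state=s2 head=2 tape=__1_[_]_   (s2,_)→(s1,1,+1)
state=s1 head=3 tape=__1_1[_]   (s1,_)→(s3,1,-1)
state=s3 head=2 tape=__1_[1]1   (s3,1)→(s3,0,-1)
state=s3 head=1 tape=__1[_]01   (s3,_)→(s2,_,-1)
state=s2 head=0 tape=__[1]_01   (s2,1)→(s0,_,-1)
state=s0 head=-1 tape=_[_]__01   (s0,_)→(s2,0,+1)
state=s2 head=0 tape=_0[_]_01   (s2,_)→(s1,1,+1)
state=s1 head=1 tape=_01[_]01   (s1,_)→(s3,1,-1)
state=s3 head=0 tape=_0[1]101   (s3,1)→(s3,0,-1)
state=s3 head=-1 tape=_[0]0101   (s3,0)→(s2,1,-1)
state=s2 head=-2 tape=[_]10101   (s2,_)→(s1,1,+1)
state=s1 head=-1 tape=1[1]0101   (s1,1)→(s2,_,+1)
state=s2 head=0 tape=1_[0]101
At halt the head is at cell 0.

0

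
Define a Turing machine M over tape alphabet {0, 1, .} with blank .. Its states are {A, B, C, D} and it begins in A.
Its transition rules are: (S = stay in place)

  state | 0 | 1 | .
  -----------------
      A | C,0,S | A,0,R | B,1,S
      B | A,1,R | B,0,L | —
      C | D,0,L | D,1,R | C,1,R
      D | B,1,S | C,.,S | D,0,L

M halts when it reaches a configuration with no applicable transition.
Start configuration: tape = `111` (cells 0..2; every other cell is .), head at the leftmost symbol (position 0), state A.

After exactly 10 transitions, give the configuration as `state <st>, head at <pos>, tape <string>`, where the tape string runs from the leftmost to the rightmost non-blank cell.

A | [1]11.   read 1 → write 0, move R, go to A
A | 0[1]1.   read 1 → write 0, move R, go to A
A | 00[1].   read 1 → write 0, move R, go to A
A | 000[.]   read . → write 1, move S, go to B
B | 000[1]   read 1 → write 0, move L, go to B
B | 00[0]0   read 0 → write 1, move R, go to A
A | 001[0]   read 0 → write 0, move S, go to C
C | 001[0]   read 0 → write 0, move L, go to D
D | 00[1]0   read 1 → write ., move S, go to C
C | 00[.]0   read . → write 1, move R, go to C
C | 001[0]
After 10 steps: state C, head at 3, tape 0010.

state C, head at 3, tape 0010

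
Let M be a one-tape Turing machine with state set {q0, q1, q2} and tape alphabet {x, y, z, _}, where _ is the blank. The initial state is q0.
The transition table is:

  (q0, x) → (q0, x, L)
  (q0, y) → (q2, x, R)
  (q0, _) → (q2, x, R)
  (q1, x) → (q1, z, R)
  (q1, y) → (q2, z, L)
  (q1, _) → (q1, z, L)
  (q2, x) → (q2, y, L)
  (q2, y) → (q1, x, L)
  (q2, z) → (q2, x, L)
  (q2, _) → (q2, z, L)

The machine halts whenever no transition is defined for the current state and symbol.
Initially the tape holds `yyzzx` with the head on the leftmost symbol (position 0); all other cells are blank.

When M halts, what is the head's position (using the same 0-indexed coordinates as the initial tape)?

2

q0 | [y]yzzx   read y → write x, move R, go to q2
q2 | x[y]zzx   read y → write x, move L, go to q1
q1 | [x]xzzx   read x → write z, move R, go to q1
q1 | z[x]zzx   read x → write z, move R, go to q1
q1 | zz[z]zx
At halt the head is at cell 2.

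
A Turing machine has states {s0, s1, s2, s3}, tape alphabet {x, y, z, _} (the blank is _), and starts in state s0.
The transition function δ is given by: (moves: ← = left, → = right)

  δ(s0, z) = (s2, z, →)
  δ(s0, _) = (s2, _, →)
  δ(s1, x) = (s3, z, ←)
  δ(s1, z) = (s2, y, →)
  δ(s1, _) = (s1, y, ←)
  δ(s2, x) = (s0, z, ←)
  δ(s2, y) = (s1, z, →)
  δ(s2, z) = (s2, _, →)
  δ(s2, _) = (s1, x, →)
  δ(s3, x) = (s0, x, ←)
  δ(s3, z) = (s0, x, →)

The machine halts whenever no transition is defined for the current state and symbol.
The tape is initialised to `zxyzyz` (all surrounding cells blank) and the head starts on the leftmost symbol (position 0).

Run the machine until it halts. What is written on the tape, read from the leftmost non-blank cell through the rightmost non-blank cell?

s0 | [z]xyzyz__   read z → write z, move →, go to s2
s2 | z[x]yzyz__   read x → write z, move ←, go to s0
s0 | [z]zyzyz__   read z → write z, move →, go to s2
s2 | z[z]yzyz__   read z → write _, move →, go to s2
s2 | z_[y]zyz__   read y → write z, move →, go to s1
s1 | z_z[z]yz__   read z → write y, move →, go to s2
s2 | z_zy[y]z__   read y → write z, move →, go to s1
s1 | z_zyz[z]__   read z → write y, move →, go to s2
s2 | z_zyzy[_]_   read _ → write x, move →, go to s1
s1 | z_zyzyx[_]   read _ → write y, move ←, go to s1
s1 | z_zyzy[x]y   read x → write z, move ←, go to s3
s3 | z_zyz[y]zy
The non-blank tape span at halt is z_zyzyzy.

z_zyzyzy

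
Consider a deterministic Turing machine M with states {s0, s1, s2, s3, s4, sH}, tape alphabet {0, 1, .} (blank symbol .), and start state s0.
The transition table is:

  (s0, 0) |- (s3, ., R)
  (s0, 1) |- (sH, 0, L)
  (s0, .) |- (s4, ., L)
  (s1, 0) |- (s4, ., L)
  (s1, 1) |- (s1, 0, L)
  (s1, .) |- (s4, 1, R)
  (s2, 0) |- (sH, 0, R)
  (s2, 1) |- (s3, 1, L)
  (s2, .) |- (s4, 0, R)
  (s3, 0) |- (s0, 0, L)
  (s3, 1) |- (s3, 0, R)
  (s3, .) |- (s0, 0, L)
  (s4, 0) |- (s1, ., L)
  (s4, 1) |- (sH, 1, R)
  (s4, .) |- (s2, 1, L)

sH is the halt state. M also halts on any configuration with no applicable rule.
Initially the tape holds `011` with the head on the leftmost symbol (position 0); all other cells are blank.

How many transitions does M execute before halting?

16

s0 | ....[0]11.   read 0 → write ., move R, go to s3
s3 | .....[1]1.   read 1 → write 0, move R, go to s3
s3 | .....0[1].   read 1 → write 0, move R, go to s3
s3 | .....00[.]   read . → write 0, move L, go to s0
s0 | .....0[0]0   read 0 → write ., move R, go to s3
s3 | .....0.[0]   read 0 → write 0, move L, go to s0
s0 | .....0[.]0   read . → write ., move L, go to s4
s4 | .....[0].0   read 0 → write ., move L, go to s1
s1 | ....[.]..0   read . → write 1, move R, go to s4
s4 | ....1[.].0   read . → write 1, move L, go to s2
s2 | ....[1]1.0   read 1 → write 1, move L, go to s3
s3 | ...[.]11.0   read . → write 0, move L, go to s0
s0 | ..[.]011.0   read . → write ., move L, go to s4
s4 | .[.].011.0   read . → write 1, move L, go to s2
s2 | [.]1.011.0   read . → write 0, move R, go to s4
s4 | 0[1].011.0   read 1 → write 1, move R, go to sH
sH | 01[.]011.0
M halts after 16 transitions.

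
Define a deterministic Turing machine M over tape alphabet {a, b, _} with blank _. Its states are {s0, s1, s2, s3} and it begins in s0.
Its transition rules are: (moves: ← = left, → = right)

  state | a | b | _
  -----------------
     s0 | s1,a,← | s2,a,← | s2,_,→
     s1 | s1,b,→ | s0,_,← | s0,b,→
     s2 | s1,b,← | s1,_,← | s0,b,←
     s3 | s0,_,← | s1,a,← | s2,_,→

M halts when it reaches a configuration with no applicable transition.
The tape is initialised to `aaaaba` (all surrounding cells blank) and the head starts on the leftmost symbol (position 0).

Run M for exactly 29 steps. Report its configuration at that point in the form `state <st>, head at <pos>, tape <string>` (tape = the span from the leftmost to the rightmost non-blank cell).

s0 | ___[a]aaaba   read a → write a, move ←, go to s1
s1 | __[_]aaaaba   read _ → write b, move →, go to s0
s0 | __b[a]aaaba   read a → write a, move ←, go to s1
s1 | __[b]aaaaba   read b → write _, move ←, go to s0
s0 | _[_]_aaaaba   read _ → write _, move →, go to s2
s2 | __[_]aaaaba   read _ → write b, move ←, go to s0
s0 | _[_]baaaaba   read _ → write _, move →, go to s2
s2 | __[b]aaaaba   read b → write _, move ←, go to s1
s1 | _[_]_aaaaba   read _ → write b, move →, go to s0
s0 | _b[_]aaaaba   read _ → write _, move →, go to s2
s2 | _b_[a]aaaba   read a → write b, move ←, go to s1
s1 | _b[_]baaaba   read _ → write b, move →, go to s0
s0 | _bb[b]aaaba   read b → write a, move ←, go to s2
s2 | _b[b]aaaaba   read b → write _, move ←, go to s1
s1 | _[b]_aaaaba   read b → write _, move ←, go to s0
s0 | [_]__aaaaba   read _ → write _, move →, go to s2
s2 | _[_]_aaaaba   read _ → write b, move ←, go to s0
s0 | [_]b_aaaaba   read _ → write _, move →, go to s2
s2 | _[b]_aaaaba   read b → write _, move ←, go to s1
s1 | [_]__aaaaba   read _ → write b, move →, go to s0
s0 | b[_]_aaaaba   read _ → write _, move →, go to s2
s2 | b_[_]aaaaba   read _ → write b, move ←, go to s0
s0 | b[_]baaaaba   read _ → write _, move →, go to s2
s2 | b_[b]aaaaba   read b → write _, move ←, go to s1
s1 | b[_]_aaaaba   read _ → write b, move →, go to s0
s0 | bb[_]aaaaba   read _ → write _, move →, go to s2
s2 | bb_[a]aaaba   read a → write b, move ←, go to s1
s1 | bb[_]baaaba   read _ → write b, move →, go to s0
s0 | bbb[b]aaaba   read b → write a, move ←, go to s2
s2 | bb[b]aaaaba
After 29 steps: state s2, head at -1, tape bbbaaaaba.

state s2, head at -1, tape bbbaaaaba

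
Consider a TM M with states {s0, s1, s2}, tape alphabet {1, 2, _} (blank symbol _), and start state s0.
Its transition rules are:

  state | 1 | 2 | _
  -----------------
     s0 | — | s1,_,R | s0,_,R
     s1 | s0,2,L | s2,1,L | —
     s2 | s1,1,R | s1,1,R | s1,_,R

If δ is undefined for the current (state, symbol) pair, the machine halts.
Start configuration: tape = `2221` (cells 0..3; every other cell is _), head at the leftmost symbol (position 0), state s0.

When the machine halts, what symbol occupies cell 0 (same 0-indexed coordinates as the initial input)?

_

s0 | [2]221_   read 2 → write _, move R, go to s1
s1 | _[2]21_   read 2 → write 1, move L, go to s2
s2 | [_]121_   read _ → write _, move R, go to s1
s1 | _[1]21_   read 1 → write 2, move L, go to s0
s0 | [_]221_   read _ → write _, move R, go to s0
s0 | _[2]21_   read 2 → write _, move R, go to s1
s1 | __[2]1_   read 2 → write 1, move L, go to s2
s2 | _[_]11_   read _ → write _, move R, go to s1
s1 | __[1]1_   read 1 → write 2, move L, go to s0
s0 | _[_]21_   read _ → write _, move R, go to s0
s0 | __[2]1_   read 2 → write _, move R, go to s1
s1 | ___[1]_   read 1 → write 2, move L, go to s0
s0 | __[_]2_   read _ → write _, move R, go to s0
s0 | ___[2]_   read 2 → write _, move R, go to s1
s1 | ____[_]
Cell 0 holds _ when M halts.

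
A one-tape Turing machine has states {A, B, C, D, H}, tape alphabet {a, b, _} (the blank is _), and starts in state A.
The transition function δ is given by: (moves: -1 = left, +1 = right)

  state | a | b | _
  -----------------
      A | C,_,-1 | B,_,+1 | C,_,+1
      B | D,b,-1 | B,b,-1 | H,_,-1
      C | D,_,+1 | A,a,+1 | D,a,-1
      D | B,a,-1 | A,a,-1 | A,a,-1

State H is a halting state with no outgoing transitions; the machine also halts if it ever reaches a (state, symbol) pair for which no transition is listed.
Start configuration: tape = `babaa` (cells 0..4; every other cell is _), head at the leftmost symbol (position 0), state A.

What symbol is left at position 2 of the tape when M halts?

_

A | _[b]abaa   read b → write _, move +1, go to B
B | __[a]baa   read a → write b, move -1, go to D
D | _[_]bbaa   read _ → write a, move -1, go to A
A | [_]abbaa   read _ → write _, move +1, go to C
C | _[a]bbaa   read a → write _, move +1, go to D
D | __[b]baa   read b → write a, move -1, go to A
A | _[_]abaa   read _ → write _, move +1, go to C
C | __[a]baa   read a → write _, move +1, go to D
D | ___[b]aa   read b → write a, move -1, go to A
A | __[_]aaa   read _ → write _, move +1, go to C
C | ___[a]aa   read a → write _, move +1, go to D
D | ____[a]a   read a → write a, move -1, go to B
B | ___[_]aa   read _ → write _, move -1, go to H
H | __[_]_aa
Cell 2 holds _ when M halts.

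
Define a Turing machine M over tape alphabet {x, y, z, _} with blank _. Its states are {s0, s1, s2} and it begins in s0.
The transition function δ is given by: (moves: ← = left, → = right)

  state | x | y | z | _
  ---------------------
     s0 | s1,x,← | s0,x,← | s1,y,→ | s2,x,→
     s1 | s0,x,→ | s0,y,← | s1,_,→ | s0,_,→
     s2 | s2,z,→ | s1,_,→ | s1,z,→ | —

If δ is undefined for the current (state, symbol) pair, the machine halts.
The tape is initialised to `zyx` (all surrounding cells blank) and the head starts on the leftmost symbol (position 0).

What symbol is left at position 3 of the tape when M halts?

x

state=s0 head=0 tape=_[z]yx__   (s0,z)→(s1,y,→)
state=s1 head=1 tape=_y[y]x__   (s1,y)→(s0,y,←)
state=s0 head=0 tape=_[y]yx__   (s0,y)→(s0,x,←)
state=s0 head=-1 tape=[_]xyx__   (s0,_)→(s2,x,→)
state=s2 head=0 tape=x[x]yx__   (s2,x)→(s2,z,→)
state=s2 head=1 tape=xz[y]x__   (s2,y)→(s1,_,→)
state=s1 head=2 tape=xz_[x]__   (s1,x)→(s0,x,→)
state=s0 head=3 tape=xz_x[_]_   (s0,_)→(s2,x,→)
state=s2 head=4 tape=xz_xx[_]
Cell 3 holds x when M halts.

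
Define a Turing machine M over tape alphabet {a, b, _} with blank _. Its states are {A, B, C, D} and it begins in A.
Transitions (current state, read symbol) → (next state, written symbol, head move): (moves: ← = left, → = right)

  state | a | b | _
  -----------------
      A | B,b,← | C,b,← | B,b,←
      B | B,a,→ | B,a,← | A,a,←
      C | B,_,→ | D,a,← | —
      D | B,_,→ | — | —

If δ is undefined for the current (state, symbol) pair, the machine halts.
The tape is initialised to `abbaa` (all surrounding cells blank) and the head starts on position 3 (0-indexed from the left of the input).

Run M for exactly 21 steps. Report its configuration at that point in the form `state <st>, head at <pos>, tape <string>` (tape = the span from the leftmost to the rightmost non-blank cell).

A | abb[a]a__   read a → write b, move ←, go to B
B | ab[b]ba__   read b → write a, move ←, go to B
B | a[b]aba__   read b → write a, move ←, go to B
B | [a]aaba__   read a → write a, move →, go to B
B | a[a]aba__   read a → write a, move →, go to B
B | aa[a]ba__   read a → write a, move →, go to B
B | aaa[b]a__   read b → write a, move ←, go to B
B | aa[a]aa__   read a → write a, move →, go to B
B | aaa[a]a__   read a → write a, move →, go to B
B | aaaa[a]__   read a → write a, move →, go to B
B | aaaaa[_]_   read _ → write a, move ←, go to A
A | aaaa[a]a_   read a → write b, move ←, go to B
B | aaa[a]ba_   read a → write a, move →, go to B
B | aaaa[b]a_   read b → write a, move ←, go to B
B | aaa[a]aa_   read a → write a, move →, go to B
B | aaaa[a]a_   read a → write a, move →, go to B
B | aaaaa[a]_   read a → write a, move →, go to B
B | aaaaaa[_]   read _ → write a, move ←, go to A
A | aaaaa[a]a   read a → write b, move ←, go to B
B | aaaa[a]ba   read a → write a, move →, go to B
B | aaaaa[b]a   read b → write a, move ←, go to B
B | aaaa[a]aa
After 21 steps: state B, head at 4, tape aaaaaaa.

state B, head at 4, tape aaaaaaa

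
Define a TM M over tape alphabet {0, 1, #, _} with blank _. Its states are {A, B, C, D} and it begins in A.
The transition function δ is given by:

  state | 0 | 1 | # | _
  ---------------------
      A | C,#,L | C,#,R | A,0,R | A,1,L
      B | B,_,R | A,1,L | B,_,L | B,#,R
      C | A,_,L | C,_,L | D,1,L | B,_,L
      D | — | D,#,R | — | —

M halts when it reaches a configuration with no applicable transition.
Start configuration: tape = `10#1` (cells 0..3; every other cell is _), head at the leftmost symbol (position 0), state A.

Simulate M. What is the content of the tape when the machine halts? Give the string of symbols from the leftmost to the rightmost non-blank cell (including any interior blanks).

###0#11

state=A head=0 tape=___[1]0#1   (A,1)→(C,#,R)
state=C head=1 tape=___#[0]#1   (C,0)→(A,_,L)
state=A head=0 tape=___[#]_#1   (A,#)→(A,0,R)
state=A head=1 tape=___0[_]#1   (A,_)→(A,1,L)
state=A head=0 tape=___[0]1#1   (A,0)→(C,#,L)
state=C head=-1 tape=__[_]#1#1   (C,_)→(B,_,L)
state=B head=-2 tape=_[_]_#1#1   (B,_)→(B,#,R)
state=B head=-1 tape=_#[_]#1#1   (B,_)→(B,#,R)
state=B head=0 tape=_##[#]1#1   (B,#)→(B,_,L)
state=B head=-1 tape=_#[#]_1#1   (B,#)→(B,_,L)
state=B head=-2 tape=_[#]__1#1   (B,#)→(B,_,L)
state=B head=-3 tape=[_]___1#1   (B,_)→(B,#,R)
state=B head=-2 tape=#[_]__1#1   (B,_)→(B,#,R)
state=B head=-1 tape=##[_]_1#1   (B,_)→(B,#,R)
state=B head=0 tape=###[_]1#1   (B,_)→(B,#,R)
state=B head=1 tape=####[1]#1   (B,1)→(A,1,L)
state=A head=0 tape=###[#]1#1   (A,#)→(A,0,R)
state=A head=1 tape=###0[1]#1   (A,1)→(C,#,R)
state=C head=2 tape=###0#[#]1   (C,#)→(D,1,L)
state=D head=1 tape=###0[#]11
The non-blank tape span at halt is ###0#11.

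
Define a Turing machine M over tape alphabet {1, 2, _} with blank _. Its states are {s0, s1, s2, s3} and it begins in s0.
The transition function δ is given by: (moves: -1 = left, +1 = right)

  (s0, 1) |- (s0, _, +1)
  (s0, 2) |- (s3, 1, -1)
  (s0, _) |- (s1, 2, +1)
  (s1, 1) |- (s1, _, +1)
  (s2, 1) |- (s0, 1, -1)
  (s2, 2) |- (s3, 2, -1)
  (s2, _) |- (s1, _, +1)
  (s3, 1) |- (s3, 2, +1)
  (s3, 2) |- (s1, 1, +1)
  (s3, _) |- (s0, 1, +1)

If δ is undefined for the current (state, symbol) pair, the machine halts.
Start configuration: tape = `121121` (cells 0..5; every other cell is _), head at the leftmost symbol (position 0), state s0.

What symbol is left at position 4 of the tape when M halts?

_

state=s0 head=0 tape=[1]21121__   (s0,1)→(s0,_,+1)
state=s0 head=1 tape=_[2]1121__   (s0,2)→(s3,1,-1)
state=s3 head=0 tape=[_]11121__   (s3,_)→(s0,1,+1)
state=s0 head=1 tape=1[1]1121__   (s0,1)→(s0,_,+1)
state=s0 head=2 tape=1_[1]121__   (s0,1)→(s0,_,+1)
state=s0 head=3 tape=1__[1]21__   (s0,1)→(s0,_,+1)
state=s0 head=4 tape=1___[2]1__   (s0,2)→(s3,1,-1)
state=s3 head=3 tape=1__[_]11__   (s3,_)→(s0,1,+1)
state=s0 head=4 tape=1__1[1]1__   (s0,1)→(s0,_,+1)
state=s0 head=5 tape=1__1_[1]__   (s0,1)→(s0,_,+1)
state=s0 head=6 tape=1__1__[_]_   (s0,_)→(s1,2,+1)
state=s1 head=7 tape=1__1__2[_]
Cell 4 holds _ when M halts.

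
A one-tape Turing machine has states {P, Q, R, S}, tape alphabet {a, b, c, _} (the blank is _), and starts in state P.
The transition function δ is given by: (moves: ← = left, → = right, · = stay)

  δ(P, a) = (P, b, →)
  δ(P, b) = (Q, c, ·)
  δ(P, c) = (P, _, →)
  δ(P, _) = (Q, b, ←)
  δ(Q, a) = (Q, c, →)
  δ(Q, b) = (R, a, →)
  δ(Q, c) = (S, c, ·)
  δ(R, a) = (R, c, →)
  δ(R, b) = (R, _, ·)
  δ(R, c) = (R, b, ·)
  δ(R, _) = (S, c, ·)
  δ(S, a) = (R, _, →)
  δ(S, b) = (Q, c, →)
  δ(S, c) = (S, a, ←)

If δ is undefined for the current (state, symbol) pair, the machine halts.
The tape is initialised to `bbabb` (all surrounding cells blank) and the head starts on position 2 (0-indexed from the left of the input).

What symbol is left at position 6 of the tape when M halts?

P | bb[a]bb__   read a → write b, move →, go to P
P | bbb[b]b__   read b → write c, move ·, go to Q
Q | bbb[c]b__   read c → write c, move ·, go to S
S | bbb[c]b__   read c → write a, move ←, go to S
S | bb[b]ab__   read b → write c, move →, go to Q
Q | bbc[a]b__   read a → write c, move →, go to Q
Q | bbcc[b]__   read b → write a, move →, go to R
R | bbcca[_]_   read _ → write c, move ·, go to S
S | bbcca[c]_   read c → write a, move ←, go to S
S | bbcc[a]a_   read a → write _, move →, go to R
R | bbcc_[a]_   read a → write c, move →, go to R
R | bbcc_c[_]   read _ → write c, move ·, go to S
S | bbcc_c[c]   read c → write a, move ←, go to S
S | bbcc_[c]a   read c → write a, move ←, go to S
S | bbcc[_]aa
Cell 6 holds a when M halts.

a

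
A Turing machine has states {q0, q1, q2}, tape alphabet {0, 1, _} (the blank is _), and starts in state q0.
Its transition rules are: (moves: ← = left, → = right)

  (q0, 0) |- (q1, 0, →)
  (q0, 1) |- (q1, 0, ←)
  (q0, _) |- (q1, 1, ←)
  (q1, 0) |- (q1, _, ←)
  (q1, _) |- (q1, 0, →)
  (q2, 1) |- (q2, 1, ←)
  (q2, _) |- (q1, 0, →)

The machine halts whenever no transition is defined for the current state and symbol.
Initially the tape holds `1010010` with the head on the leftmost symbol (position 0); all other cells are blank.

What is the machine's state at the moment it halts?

q1

state=q0 head=0 tape=___[1]010010   (q0,1)→(q1,0,←)
state=q1 head=-1 tape=__[_]0010010   (q1,_)→(q1,0,→)
state=q1 head=0 tape=__0[0]010010   (q1,0)→(q1,_,←)
state=q1 head=-1 tape=__[0]_010010   (q1,0)→(q1,_,←)
state=q1 head=-2 tape=_[_]__010010   (q1,_)→(q1,0,→)
state=q1 head=-1 tape=_0[_]_010010   (q1,_)→(q1,0,→)
state=q1 head=0 tape=_00[_]010010   (q1,_)→(q1,0,→)
state=q1 head=1 tape=_000[0]10010   (q1,0)→(q1,_,←)
state=q1 head=0 tape=_00[0]_10010   (q1,0)→(q1,_,←)
state=q1 head=-1 tape=_0[0]__10010   (q1,0)→(q1,_,←)
state=q1 head=-2 tape=_[0]___10010   (q1,0)→(q1,_,←)
state=q1 head=-3 tape=[_]____10010   (q1,_)→(q1,0,→)
state=q1 head=-2 tape=0[_]___10010   (q1,_)→(q1,0,→)
state=q1 head=-1 tape=00[_]__10010   (q1,_)→(q1,0,→)
state=q1 head=0 tape=000[_]_10010   (q1,_)→(q1,0,→)
state=q1 head=1 tape=0000[_]10010   (q1,_)→(q1,0,→)
state=q1 head=2 tape=00000[1]0010
No transition is defined for (q1, 1); M halts in state q1.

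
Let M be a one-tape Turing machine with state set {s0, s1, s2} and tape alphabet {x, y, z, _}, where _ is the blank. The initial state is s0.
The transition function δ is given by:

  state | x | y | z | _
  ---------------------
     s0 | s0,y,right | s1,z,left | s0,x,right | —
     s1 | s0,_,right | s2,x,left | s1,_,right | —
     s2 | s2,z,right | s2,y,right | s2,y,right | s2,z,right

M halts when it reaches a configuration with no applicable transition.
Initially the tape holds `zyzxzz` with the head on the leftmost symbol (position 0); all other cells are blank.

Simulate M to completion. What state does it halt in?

state=s0 head=0 tape=[z]yzxzz_   (s0,z)→(s0,x,right)
state=s0 head=1 tape=x[y]zxzz_   (s0,y)→(s1,z,left)
state=s1 head=0 tape=[x]zzxzz_   (s1,x)→(s0,_,right)
state=s0 head=1 tape=_[z]zxzz_   (s0,z)→(s0,x,right)
state=s0 head=2 tape=_x[z]xzz_   (s0,z)→(s0,x,right)
state=s0 head=3 tape=_xx[x]zz_   (s0,x)→(s0,y,right)
state=s0 head=4 tape=_xxy[z]z_   (s0,z)→(s0,x,right)
state=s0 head=5 tape=_xxyx[z]_   (s0,z)→(s0,x,right)
state=s0 head=6 tape=_xxyxx[_]
No transition is defined for (s0, _); M halts in state s0.

s0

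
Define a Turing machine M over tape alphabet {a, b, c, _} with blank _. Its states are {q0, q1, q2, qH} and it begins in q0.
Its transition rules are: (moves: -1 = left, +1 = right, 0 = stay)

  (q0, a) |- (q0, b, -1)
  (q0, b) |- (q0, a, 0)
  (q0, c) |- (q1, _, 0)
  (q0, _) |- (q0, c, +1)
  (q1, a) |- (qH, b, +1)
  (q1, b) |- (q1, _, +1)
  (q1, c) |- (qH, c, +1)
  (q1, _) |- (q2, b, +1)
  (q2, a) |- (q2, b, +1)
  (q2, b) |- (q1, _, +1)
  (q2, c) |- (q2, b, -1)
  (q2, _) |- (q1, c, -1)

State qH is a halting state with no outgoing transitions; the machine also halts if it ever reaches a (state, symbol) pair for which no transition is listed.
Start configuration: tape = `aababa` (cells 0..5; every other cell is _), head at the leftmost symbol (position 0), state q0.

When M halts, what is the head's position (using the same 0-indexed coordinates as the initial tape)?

2

state=q0 head=0 tape=_[a]ababa   (q0,a)→(q0,b,-1)
state=q0 head=-1 tape=[_]bababa   (q0,_)→(q0,c,+1)
state=q0 head=0 tape=c[b]ababa   (q0,b)→(q0,a,0)
state=q0 head=0 tape=c[a]ababa   (q0,a)→(q0,b,-1)
state=q0 head=-1 tape=[c]bababa   (q0,c)→(q1,_,0)
state=q1 head=-1 tape=[_]bababa   (q1,_)→(q2,b,+1)
state=q2 head=0 tape=b[b]ababa   (q2,b)→(q1,_,+1)
state=q1 head=1 tape=b_[a]baba   (q1,a)→(qH,b,+1)
state=qH head=2 tape=b_b[b]aba
At halt the head is at cell 2.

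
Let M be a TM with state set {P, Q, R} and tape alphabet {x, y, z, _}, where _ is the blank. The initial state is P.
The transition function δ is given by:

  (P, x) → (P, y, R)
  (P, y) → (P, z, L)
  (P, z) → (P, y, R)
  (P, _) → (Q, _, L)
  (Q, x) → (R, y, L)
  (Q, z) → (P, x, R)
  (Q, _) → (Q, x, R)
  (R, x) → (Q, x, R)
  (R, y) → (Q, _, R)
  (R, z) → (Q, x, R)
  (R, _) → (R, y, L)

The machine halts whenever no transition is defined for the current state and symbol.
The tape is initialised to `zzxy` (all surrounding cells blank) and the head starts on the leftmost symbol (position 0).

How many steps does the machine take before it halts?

state=P head=0 tape=__[z]zxy_   (P,z)→(P,y,R)
state=P head=1 tape=__y[z]xy_   (P,z)→(P,y,R)
state=P head=2 tape=__yy[x]y_   (P,x)→(P,y,R)
state=P head=3 tape=__yyy[y]_   (P,y)→(P,z,L)
state=P head=2 tape=__yy[y]z_   (P,y)→(P,z,L)
state=P head=1 tape=__y[y]zz_   (P,y)→(P,z,L)
state=P head=0 tape=__[y]zzz_   (P,y)→(P,z,L)
state=P head=-1 tape=_[_]zzzz_   (P,_)→(Q,_,L)
state=Q head=-2 tape=[_]_zzzz_   (Q,_)→(Q,x,R)
state=Q head=-1 tape=x[_]zzzz_   (Q,_)→(Q,x,R)
state=Q head=0 tape=xx[z]zzz_   (Q,z)→(P,x,R)
state=P head=1 tape=xxx[z]zz_   (P,z)→(P,y,R)
state=P head=2 tape=xxxy[z]z_   (P,z)→(P,y,R)
state=P head=3 tape=xxxyy[z]_   (P,z)→(P,y,R)
state=P head=4 tape=xxxyyy[_]   (P,_)→(Q,_,L)
state=Q head=3 tape=xxxyy[y]_
M halts after 15 transitions.

15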